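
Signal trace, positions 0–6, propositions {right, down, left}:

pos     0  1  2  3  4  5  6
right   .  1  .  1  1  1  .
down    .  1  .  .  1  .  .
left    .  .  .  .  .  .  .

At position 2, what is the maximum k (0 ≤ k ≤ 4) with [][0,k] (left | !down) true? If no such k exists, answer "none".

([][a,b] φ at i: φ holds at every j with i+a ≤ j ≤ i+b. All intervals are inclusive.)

1

(left | !down) must hold from j=2 onward; find where it first fails.
  j=2: holds
  j=3: holds
  j=4: fails
Holds on [2,3], so largest k = 1.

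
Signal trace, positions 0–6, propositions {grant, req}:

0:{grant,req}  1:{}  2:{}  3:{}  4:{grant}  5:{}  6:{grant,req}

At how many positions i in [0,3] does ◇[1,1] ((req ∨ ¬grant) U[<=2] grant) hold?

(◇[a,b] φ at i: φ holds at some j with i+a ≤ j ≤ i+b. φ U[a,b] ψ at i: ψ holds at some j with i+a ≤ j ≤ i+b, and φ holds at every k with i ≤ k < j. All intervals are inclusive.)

3

Evaluate at each i in [0,3]:
  i=0: ✗ (none in [1,1])
  i=1: ✓ (witness j=2)
  i=2: ✓ (witness j=3)
  i=3: ✓ (witness j=4)
Positions where it holds: {1, 2, 3} → 3.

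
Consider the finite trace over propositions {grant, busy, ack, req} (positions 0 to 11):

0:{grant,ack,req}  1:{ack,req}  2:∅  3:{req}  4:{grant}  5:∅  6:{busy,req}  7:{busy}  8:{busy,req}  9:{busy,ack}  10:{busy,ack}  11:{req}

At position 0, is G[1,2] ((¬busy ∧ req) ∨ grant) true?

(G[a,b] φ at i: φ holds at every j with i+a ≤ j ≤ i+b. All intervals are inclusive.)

Check ((¬busy ∧ req) ∨ grant) at every j in [1,2]:
  j=1: true
  j=2: false
Fails at j=2 → formula fails.

False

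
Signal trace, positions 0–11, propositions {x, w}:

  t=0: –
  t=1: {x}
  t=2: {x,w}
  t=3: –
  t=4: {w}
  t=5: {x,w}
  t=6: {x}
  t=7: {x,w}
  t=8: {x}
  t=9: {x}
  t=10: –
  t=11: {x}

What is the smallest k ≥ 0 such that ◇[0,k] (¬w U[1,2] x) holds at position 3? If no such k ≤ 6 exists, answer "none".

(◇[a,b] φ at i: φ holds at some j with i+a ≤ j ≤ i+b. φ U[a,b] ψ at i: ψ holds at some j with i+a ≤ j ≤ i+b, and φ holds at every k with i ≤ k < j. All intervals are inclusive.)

3

Scan j = 3,4,… for (¬w U[1,2] x):
  j=3: fails
  j=4: fails
  j=5: fails
  j=6: holds
First hit at j=6, so smallest k = 6-3 = 3.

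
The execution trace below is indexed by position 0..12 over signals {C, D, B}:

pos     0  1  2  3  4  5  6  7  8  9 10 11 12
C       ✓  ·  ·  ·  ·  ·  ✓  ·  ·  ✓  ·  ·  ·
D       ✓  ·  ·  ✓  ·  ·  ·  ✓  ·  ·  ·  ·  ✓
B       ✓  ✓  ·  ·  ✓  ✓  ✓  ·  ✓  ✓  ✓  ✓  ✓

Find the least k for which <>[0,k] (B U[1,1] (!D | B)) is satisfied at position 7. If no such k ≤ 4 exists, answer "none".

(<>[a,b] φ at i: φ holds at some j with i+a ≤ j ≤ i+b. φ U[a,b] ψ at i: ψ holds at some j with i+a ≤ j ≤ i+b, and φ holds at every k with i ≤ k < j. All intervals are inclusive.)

Scan j = 7,8,… for (B U[1,1] (!D | B)):
  j=7: fails
  j=8: holds
First hit at j=8, so smallest k = 8-7 = 1.

1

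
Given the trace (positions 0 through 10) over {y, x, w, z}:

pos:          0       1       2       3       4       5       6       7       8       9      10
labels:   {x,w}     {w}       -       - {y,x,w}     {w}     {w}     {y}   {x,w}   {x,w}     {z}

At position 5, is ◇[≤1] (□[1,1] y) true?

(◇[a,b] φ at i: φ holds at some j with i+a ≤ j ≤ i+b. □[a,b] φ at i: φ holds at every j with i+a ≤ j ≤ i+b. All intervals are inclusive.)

Check □[1,1] y at each j in [5,6]:
  j=5: fails at 6
  j=6: holds on [7,7]
Found at j=6 → formula holds.

Holds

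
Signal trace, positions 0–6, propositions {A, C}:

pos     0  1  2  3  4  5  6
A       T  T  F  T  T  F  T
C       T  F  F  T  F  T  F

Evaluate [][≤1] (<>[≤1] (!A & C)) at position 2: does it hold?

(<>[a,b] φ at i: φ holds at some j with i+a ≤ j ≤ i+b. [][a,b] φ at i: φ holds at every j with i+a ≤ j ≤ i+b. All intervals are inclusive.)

No

Check <>[≤1] (!A & C) at every j in [2,3]:
  j=2: fails (none in [2,3])
  j=3: fails (none in [3,4])
Fails at j=2 → formula fails.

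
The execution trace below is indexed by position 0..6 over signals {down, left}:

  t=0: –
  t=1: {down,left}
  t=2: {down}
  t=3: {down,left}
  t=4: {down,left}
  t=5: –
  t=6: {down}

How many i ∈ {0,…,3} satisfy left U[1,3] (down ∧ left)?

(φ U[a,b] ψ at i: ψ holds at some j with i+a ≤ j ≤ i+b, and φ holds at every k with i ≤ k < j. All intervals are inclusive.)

1

Evaluate at each i in [0,3]:
  i=0: ✗ (lhs fails at k=0 before rhs at j=1)
  i=1: ✗ (lhs fails at k=2 before rhs at j=3)
  i=2: ✗ (lhs fails at k=2 before rhs at j=3)
  i=3: ✓ (rhs at j=4; lhs holds on [3,3])
Positions where it holds: {3} → 1.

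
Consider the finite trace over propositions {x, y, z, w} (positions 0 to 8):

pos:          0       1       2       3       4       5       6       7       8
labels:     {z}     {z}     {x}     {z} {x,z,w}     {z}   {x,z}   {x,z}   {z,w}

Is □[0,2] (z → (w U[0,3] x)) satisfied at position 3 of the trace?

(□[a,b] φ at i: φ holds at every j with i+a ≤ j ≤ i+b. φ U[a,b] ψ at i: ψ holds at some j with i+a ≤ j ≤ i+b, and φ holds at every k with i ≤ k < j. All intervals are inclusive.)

Check (z → (w U[0,3] x)) at every j in [3,5]:
  j=3: antecedent true; consequent fails → ✗
  j=4: antecedent true; consequent holds → ✓
  j=5: antecedent true; consequent fails → ✗
Fails at j=3 → formula fails.

No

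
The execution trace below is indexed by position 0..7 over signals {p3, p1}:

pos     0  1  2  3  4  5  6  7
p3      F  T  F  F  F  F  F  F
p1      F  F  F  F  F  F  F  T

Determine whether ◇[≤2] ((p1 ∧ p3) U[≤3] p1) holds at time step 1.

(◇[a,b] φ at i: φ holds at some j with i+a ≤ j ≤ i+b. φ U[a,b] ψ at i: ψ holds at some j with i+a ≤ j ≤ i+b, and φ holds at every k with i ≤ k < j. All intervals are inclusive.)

Check ((p1 ∧ p3) U[≤3] p1) at each j in [1,3]:
  j=1: fails
  j=2: fails
  j=3: fails
No position in the window satisfies it → formula fails.

No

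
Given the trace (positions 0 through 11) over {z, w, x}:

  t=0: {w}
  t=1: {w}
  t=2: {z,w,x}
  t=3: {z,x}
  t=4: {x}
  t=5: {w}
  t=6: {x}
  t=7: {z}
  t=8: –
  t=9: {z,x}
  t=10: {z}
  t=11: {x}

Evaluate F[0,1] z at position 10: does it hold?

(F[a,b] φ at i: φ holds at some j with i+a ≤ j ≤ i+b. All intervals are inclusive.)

True

Check z at each j in [10,11]:
  j=10: true
  j=11: false
Found at j=10 → formula holds.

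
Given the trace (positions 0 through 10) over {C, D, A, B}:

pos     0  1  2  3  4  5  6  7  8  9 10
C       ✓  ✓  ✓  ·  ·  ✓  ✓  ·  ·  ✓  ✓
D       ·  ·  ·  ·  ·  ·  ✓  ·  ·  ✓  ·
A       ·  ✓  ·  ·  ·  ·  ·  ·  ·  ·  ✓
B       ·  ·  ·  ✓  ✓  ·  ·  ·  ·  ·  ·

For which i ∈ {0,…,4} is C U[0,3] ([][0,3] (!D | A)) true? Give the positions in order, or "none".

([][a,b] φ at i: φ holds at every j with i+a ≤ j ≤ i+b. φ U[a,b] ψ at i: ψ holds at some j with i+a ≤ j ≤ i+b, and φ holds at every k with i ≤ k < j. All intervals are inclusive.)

0, 1, 2

Evaluate at each i in [0,4]:
  i=0: ✓ (rhs at j=0)
  i=1: ✓ (rhs at j=1)
  i=2: ✓ (rhs at j=2)
  i=3: ✗ (no rhs in [3,6])
  i=4: ✗ (no rhs in [4,7])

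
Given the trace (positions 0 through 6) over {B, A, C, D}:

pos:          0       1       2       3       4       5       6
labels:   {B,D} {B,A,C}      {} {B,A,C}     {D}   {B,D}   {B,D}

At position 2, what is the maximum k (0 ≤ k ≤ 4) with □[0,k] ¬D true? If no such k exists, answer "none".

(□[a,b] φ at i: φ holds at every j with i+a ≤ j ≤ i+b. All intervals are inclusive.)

¬D must hold from j=2 onward; find where it first fails.
  j=2: holds
  j=3: holds
  j=4: fails
Holds on [2,3], so largest k = 1.

1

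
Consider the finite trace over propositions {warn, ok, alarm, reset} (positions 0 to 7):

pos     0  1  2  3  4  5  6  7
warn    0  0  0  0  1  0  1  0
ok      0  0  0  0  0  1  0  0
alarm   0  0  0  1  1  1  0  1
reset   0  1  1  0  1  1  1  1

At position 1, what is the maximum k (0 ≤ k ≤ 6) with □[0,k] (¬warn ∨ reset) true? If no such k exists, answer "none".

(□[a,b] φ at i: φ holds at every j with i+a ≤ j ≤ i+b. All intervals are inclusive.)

(¬warn ∨ reset) must hold from j=1 onward; find where it first fails.
  j=1: holds
  j=2: holds
  j=3: holds
  j=4: holds
  j=5: holds
  j=6: holds
  j=7: holds
Holds through j=7; largest k = 6.

6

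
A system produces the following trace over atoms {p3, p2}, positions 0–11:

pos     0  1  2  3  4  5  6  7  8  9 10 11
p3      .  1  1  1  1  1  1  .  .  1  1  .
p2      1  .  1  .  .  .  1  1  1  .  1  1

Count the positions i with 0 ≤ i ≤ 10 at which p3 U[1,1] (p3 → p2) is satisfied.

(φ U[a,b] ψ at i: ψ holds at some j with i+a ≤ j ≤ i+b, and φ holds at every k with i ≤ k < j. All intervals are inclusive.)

Evaluate at each i in [0,10]:
  i=0: ✗ (no rhs in [1,1])
  i=1: ✓ (rhs at j=2; lhs holds on [1,1])
  i=2: ✗ (no rhs in [3,3])
  i=3: ✗ (no rhs in [4,4])
  i=4: ✗ (no rhs in [5,5])
  i=5: ✓ (rhs at j=6; lhs holds on [5,5])
  i=6: ✓ (rhs at j=7; lhs holds on [6,6])
  i=7: ✗ (lhs fails at k=7 before rhs at j=8)
  i=8: ✗ (no rhs in [9,9])
  i=9: ✓ (rhs at j=10; lhs holds on [9,9])
  i=10: ✓ (rhs at j=11; lhs holds on [10,10])
Positions where it holds: {1, 5, 6, 9, 10} → 5.

5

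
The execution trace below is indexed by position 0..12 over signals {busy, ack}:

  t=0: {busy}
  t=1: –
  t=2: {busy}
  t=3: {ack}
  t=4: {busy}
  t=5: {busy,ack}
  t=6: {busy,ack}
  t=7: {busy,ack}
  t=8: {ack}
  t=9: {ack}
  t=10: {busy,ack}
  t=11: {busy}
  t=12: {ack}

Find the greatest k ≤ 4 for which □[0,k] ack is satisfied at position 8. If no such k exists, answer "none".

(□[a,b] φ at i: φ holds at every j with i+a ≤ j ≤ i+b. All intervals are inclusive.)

ack must hold from j=8 onward; find where it first fails.
  j=8: holds
  j=9: holds
  j=10: holds
  j=11: fails
Holds on [8,10], so largest k = 2.

2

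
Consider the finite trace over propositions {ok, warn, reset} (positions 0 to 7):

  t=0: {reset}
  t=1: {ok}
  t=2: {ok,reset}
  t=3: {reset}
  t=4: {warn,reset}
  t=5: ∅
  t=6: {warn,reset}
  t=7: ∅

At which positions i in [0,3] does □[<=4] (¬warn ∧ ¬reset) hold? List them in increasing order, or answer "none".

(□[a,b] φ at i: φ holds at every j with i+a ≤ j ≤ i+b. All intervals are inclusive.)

Evaluate at each i in [0,3]:
  i=0: ✗ (fails at j=0)
  i=1: ✗ (fails at j=2)
  i=2: ✗ (fails at j=2)
  i=3: ✗ (fails at j=3)

none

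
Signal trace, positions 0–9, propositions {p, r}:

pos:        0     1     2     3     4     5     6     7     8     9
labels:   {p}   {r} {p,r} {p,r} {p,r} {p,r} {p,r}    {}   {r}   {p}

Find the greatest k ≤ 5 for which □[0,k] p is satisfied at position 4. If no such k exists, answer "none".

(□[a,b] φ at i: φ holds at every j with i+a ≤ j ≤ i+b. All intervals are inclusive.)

p must hold from j=4 onward; find where it first fails.
  j=4: holds
  j=5: holds
  j=6: holds
  j=7: fails
Holds on [4,6], so largest k = 2.

2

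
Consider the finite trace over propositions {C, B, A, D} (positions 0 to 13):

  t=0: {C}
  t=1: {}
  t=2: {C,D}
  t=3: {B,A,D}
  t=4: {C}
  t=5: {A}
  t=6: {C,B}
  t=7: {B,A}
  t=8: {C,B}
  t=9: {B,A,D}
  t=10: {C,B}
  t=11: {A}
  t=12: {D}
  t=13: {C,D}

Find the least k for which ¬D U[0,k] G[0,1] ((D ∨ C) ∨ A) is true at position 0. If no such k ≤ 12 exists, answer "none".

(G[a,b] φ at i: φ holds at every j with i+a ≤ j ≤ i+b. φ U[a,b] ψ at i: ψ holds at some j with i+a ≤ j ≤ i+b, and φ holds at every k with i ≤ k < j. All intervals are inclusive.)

Need earliest j ≥ 0 with G[0,1] ((D ∨ C) ∨ A), and ¬D at every k in [0,j-1].
  j=0: rhs fails.
  j=1: rhs fails.
  j=2: rhs holds; lhs holds on [0,1]. k = 2.

2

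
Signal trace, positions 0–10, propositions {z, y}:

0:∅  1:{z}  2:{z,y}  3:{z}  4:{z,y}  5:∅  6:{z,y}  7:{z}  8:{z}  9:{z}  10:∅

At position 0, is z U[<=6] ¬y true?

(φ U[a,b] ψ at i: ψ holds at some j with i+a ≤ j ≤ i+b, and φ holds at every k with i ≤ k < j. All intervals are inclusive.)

Need some j in [0,6] with ¬y, and z at every k in [0,j-1].
  j=0: ¬y holds; no prefix to check → satisfied.

Yes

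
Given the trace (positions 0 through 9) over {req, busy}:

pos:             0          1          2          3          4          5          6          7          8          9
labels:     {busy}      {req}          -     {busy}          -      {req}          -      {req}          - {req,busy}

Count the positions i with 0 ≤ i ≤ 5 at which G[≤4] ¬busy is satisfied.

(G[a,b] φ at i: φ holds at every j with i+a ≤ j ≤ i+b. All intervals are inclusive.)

1

Evaluate at each i in [0,5]:
  i=0: ✗ (fails at j=0)
  i=1: ✗ (fails at j=3)
  i=2: ✗ (fails at j=3)
  i=3: ✗ (fails at j=3)
  i=4: ✓ (all of [4,8])
  i=5: ✗ (fails at j=9)
Positions where it holds: {4} → 1.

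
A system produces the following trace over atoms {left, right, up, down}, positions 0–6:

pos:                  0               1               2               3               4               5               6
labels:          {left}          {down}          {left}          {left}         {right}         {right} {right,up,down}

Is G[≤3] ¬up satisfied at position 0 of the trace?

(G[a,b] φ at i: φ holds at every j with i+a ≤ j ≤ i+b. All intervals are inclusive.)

True

Check ¬up at every j in [0,3]:
  j=0: true
  j=1: true
  j=2: true
  j=3: true
All positions satisfy it → formula holds.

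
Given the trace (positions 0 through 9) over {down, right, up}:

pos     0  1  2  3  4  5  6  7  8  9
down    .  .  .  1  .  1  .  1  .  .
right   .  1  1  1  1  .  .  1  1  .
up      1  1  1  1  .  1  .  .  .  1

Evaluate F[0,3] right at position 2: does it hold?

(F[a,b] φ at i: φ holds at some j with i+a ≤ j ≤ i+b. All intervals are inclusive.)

True

Check right at each j in [2,5]:
  j=2: true
  j=3: true
  j=4: true
  j=5: false
Found at j=2 → formula holds.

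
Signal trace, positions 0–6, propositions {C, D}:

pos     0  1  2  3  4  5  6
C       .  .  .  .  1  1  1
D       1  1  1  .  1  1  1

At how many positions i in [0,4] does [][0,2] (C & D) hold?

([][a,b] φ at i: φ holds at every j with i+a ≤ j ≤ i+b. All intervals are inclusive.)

1

Evaluate at each i in [0,4]:
  i=0: ✗ (fails at j=0)
  i=1: ✗ (fails at j=1)
  i=2: ✗ (fails at j=2)
  i=3: ✗ (fails at j=3)
  i=4: ✓ (all of [4,6])
Positions where it holds: {4} → 1.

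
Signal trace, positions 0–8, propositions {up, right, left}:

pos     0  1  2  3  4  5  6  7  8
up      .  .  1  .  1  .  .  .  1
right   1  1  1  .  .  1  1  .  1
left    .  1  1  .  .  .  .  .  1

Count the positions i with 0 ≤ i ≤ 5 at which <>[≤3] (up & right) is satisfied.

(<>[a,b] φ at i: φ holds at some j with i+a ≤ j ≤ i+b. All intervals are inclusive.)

4

Evaluate at each i in [0,5]:
  i=0: ✓ (witness j=2)
  i=1: ✓ (witness j=2)
  i=2: ✓ (witness j=2)
  i=3: ✗ (none in [3,6])
  i=4: ✗ (none in [4,7])
  i=5: ✓ (witness j=8)
Positions where it holds: {0, 1, 2, 5} → 4.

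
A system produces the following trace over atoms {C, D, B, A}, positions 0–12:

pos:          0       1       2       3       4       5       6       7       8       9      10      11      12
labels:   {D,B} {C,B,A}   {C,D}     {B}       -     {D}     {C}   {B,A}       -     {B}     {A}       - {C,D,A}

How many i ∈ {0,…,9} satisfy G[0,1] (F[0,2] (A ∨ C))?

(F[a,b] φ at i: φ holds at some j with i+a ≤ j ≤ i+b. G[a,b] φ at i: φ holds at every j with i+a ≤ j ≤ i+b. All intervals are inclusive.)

Evaluate at each i in [0,9]:
  i=0: ✓ (all of [0,1])
  i=1: ✓ (all of [1,2])
  i=2: ✗ (fails at j=3)
  i=3: ✗ (fails at j=3)
  i=4: ✓ (all of [4,5])
  i=5: ✓ (all of [5,6])
  i=6: ✓ (all of [6,7])
  i=7: ✓ (all of [7,8])
  i=8: ✓ (all of [8,9])
  i=9: ✓ (all of [9,10])
Positions where it holds: {0, 1, 4, 5, 6, 7, 8, 9} → 8.

8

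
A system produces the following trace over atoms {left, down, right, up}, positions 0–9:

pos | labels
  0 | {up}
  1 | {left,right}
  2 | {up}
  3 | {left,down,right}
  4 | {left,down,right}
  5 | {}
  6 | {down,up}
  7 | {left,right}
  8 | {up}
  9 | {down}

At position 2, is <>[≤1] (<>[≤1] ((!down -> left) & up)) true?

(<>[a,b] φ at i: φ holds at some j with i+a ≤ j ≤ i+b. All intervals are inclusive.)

Check <>[≤1] ((!down -> left) & up) at each j in [2,3]:
  j=2: fails (none in [2,3])
  j=3: fails (none in [3,4])
No position in the window satisfies it → formula fails.

No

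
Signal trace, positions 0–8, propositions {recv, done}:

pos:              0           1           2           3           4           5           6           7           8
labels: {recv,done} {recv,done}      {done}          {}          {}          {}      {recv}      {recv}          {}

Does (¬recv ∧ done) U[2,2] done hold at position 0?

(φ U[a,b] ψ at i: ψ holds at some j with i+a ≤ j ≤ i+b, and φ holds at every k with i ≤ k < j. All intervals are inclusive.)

Does not hold

Need some j in [2,2] with done, and (¬recv ∧ done) at every k in [0,j-1].
  j=2: done holds, but (¬recv ∧ done) fails at k=0 → not this j.
No j in the window works → until fails.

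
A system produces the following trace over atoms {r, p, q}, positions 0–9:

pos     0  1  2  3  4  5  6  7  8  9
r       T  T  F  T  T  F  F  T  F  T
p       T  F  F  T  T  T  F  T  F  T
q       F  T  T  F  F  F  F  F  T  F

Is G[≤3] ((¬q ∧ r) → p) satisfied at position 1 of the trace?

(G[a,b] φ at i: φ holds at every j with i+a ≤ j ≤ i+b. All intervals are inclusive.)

Yes

Check ((¬q ∧ r) → p) at every j in [1,4]:
  j=1: antecedent false → ✓
  j=2: antecedent false → ✓
  j=3: antecedent true; consequent true → ✓
  j=4: antecedent true; consequent true → ✓
All positions satisfy it → formula holds.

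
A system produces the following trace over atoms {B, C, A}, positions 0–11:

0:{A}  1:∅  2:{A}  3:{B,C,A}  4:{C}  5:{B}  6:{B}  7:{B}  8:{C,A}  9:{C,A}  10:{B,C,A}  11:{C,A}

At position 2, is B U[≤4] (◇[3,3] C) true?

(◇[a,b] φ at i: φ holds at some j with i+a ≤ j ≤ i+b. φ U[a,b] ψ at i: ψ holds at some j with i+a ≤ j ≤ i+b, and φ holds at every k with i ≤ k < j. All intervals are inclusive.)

Need some j in [2,6] with ◇[3,3] C, and B at every k in [2,j-1].
  j=2: ◇[3,3] C — fails (none in [5,5]).
  j=3: ◇[3,3] C — fails (none in [6,6]).
  j=4: ◇[3,3] C — fails (none in [7,7]).
  j=5: ◇[3,3] C holds, but B fails at k=2 → not this j.
  j=6: ◇[3,3] C holds, but B fails at k=2 → not this j.
No j in the window works → until fails.

False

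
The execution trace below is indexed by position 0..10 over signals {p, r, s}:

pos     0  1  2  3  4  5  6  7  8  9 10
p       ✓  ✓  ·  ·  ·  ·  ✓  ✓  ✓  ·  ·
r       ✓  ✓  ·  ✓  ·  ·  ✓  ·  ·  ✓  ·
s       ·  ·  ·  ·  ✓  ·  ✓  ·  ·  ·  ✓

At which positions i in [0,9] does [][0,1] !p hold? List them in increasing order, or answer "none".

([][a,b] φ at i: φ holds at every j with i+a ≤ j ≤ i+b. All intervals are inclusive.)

Evaluate at each i in [0,9]:
  i=0: ✗ (fails at j=0)
  i=1: ✗ (fails at j=1)
  i=2: ✓ (all of [2,3])
  i=3: ✓ (all of [3,4])
  i=4: ✓ (all of [4,5])
  i=5: ✗ (fails at j=6)
  i=6: ✗ (fails at j=6)
  i=7: ✗ (fails at j=7)
  i=8: ✗ (fails at j=8)
  i=9: ✓ (all of [9,10])

2, 3, 4, 9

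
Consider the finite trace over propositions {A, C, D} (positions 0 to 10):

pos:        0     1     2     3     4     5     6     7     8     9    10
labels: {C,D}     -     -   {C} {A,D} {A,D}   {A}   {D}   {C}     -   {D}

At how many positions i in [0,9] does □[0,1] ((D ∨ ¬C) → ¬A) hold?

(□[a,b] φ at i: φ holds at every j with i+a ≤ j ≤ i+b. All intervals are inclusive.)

6

Evaluate at each i in [0,9]:
  i=0: ✓ (all of [0,1])
  i=1: ✓ (all of [1,2])
  i=2: ✓ (all of [2,3])
  i=3: ✗ (fails at j=4)
  i=4: ✗ (fails at j=4)
  i=5: ✗ (fails at j=5)
  i=6: ✗ (fails at j=6)
  i=7: ✓ (all of [7,8])
  i=8: ✓ (all of [8,9])
  i=9: ✓ (all of [9,10])
Positions where it holds: {0, 1, 2, 7, 8, 9} → 6.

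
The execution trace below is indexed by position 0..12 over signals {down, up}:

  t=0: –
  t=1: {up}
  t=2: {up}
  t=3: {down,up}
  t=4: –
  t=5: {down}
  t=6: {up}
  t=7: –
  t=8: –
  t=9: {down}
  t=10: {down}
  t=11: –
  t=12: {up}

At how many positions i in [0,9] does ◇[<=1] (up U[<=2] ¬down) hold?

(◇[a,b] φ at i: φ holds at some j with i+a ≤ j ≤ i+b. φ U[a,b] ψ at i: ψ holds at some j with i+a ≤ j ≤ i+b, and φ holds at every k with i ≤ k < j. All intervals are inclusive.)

Evaluate at each i in [0,9]:
  i=0: ✓ (witness j=0)
  i=1: ✓ (witness j=1)
  i=2: ✓ (witness j=2)
  i=3: ✓ (witness j=3)
  i=4: ✓ (witness j=4)
  i=5: ✓ (witness j=6)
  i=6: ✓ (witness j=6)
  i=7: ✓ (witness j=7)
  i=8: ✓ (witness j=8)
  i=9: ✗ (none in [9,10])
Positions where it holds: {0, 1, 2, 3, 4, 5, 6, 7, 8} → 9.

9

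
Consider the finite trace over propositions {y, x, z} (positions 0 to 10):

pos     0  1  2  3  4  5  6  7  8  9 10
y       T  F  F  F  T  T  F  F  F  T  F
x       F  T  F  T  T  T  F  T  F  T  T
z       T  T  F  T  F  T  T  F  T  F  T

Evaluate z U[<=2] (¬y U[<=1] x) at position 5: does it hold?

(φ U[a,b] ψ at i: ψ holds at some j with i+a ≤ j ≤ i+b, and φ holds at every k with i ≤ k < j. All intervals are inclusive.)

Need some j in [5,7] with (¬y U[<=1] x), and z at every k in [5,j-1].
  j=5: (¬y U[<=1] x) holds; no prefix to check → satisfied.

Holds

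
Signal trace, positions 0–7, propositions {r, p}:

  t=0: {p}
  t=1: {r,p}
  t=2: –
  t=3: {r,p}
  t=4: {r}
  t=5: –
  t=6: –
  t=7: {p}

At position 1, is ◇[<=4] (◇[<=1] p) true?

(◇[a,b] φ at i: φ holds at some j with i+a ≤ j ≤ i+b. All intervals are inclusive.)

True

Check ◇[<=1] p at each j in [1,5]:
  j=1: holds (witness at 1)
  j=2: holds (witness at 3)
  j=3: holds (witness at 3)
  j=4: fails (none in [4,5])
  j=5: fails (none in [5,6])
Found at j=1 → formula holds.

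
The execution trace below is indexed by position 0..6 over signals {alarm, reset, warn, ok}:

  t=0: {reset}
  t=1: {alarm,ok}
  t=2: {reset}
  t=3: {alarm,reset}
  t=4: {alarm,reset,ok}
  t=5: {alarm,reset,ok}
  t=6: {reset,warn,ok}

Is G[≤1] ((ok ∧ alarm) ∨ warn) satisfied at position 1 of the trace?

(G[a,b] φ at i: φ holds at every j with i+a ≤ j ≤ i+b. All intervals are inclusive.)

False

Check ((ok ∧ alarm) ∨ warn) at every j in [1,2]:
  j=1: true
  j=2: false
Fails at j=2 → formula fails.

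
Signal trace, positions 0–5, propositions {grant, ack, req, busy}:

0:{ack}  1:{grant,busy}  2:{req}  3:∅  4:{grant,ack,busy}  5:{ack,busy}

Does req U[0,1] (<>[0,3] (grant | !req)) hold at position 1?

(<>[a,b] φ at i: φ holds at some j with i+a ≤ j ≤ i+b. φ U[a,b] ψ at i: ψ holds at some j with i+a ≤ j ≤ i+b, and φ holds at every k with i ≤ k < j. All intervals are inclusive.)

Need some j in [1,2] with <>[0,3] (grant | !req), and req at every k in [1,j-1].
  j=1: <>[0,3] (grant | !req) holds; no prefix to check → satisfied.

True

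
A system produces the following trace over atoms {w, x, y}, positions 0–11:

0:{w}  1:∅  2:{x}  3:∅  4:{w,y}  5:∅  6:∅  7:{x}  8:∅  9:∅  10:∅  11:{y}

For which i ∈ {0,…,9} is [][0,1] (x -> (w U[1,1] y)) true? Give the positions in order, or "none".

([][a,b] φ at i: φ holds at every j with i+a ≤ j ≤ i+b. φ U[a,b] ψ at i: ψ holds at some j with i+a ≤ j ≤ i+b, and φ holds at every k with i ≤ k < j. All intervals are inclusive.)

Evaluate at each i in [0,9]:
  i=0: ✓ (all of [0,1])
  i=1: ✗ (fails at j=2)
  i=2: ✗ (fails at j=2)
  i=3: ✓ (all of [3,4])
  i=4: ✓ (all of [4,5])
  i=5: ✓ (all of [5,6])
  i=6: ✗ (fails at j=7)
  i=7: ✗ (fails at j=7)
  i=8: ✓ (all of [8,9])
  i=9: ✓ (all of [9,10])

0, 3, 4, 5, 8, 9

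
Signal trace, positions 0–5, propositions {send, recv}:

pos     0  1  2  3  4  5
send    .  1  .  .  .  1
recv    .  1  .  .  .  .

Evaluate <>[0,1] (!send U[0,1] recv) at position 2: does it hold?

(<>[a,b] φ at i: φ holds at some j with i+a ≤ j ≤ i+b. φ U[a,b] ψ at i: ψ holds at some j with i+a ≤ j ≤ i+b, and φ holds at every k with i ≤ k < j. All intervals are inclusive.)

False

Check (!send U[0,1] recv) at each j in [2,3]:
  j=2: fails
  j=3: fails
No position in the window satisfies it → formula fails.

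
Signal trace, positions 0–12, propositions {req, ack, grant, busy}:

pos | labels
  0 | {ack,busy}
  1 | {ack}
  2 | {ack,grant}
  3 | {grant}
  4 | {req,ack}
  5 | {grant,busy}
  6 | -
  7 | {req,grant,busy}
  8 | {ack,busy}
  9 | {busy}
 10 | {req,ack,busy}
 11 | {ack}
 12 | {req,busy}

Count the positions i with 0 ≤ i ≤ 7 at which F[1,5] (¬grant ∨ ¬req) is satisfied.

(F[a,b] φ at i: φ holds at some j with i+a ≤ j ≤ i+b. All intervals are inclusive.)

Evaluate at each i in [0,7]:
  i=0: ✓ (witness j=1)
  i=1: ✓ (witness j=2)
  i=2: ✓ (witness j=3)
  i=3: ✓ (witness j=4)
  i=4: ✓ (witness j=5)
  i=5: ✓ (witness j=6)
  i=6: ✓ (witness j=8)
  i=7: ✓ (witness j=8)
Positions where it holds: {0, 1, 2, 3, 4, 5, 6, 7} → 8.

8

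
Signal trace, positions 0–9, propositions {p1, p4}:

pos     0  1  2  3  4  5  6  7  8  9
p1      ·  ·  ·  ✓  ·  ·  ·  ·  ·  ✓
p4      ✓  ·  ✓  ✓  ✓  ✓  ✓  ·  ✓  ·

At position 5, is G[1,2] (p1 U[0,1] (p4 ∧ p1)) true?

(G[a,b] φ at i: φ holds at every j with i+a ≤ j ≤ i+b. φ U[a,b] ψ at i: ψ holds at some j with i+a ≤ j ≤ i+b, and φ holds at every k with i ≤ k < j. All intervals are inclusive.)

Check (p1 U[0,1] (p4 ∧ p1)) at every j in [6,7]:
  j=6: fails
  j=7: fails
Fails at j=6 → formula fails.

No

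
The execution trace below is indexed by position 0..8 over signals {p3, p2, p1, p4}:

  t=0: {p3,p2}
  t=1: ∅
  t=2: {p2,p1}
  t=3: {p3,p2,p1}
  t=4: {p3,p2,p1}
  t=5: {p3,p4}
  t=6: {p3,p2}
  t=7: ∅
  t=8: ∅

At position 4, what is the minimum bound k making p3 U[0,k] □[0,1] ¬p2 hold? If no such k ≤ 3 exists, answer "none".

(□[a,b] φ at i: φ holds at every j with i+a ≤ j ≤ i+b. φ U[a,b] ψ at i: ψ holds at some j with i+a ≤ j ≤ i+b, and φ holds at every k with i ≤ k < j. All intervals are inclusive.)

3

Need earliest j ≥ 4 with □[0,1] ¬p2, and p3 at every k in [4,j-1].
  j=4: rhs fails.
  j=5: rhs fails.
  j=6: rhs fails.
  j=7: rhs holds; lhs holds on [4,6]. k = 3.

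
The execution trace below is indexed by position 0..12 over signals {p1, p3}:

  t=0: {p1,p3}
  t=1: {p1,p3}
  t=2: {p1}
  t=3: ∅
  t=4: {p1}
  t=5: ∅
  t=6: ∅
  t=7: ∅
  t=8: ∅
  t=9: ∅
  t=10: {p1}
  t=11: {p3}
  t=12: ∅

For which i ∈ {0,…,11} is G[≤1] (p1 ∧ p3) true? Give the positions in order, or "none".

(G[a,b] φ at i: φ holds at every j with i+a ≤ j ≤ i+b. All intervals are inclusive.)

0

Evaluate at each i in [0,11]:
  i=0: ✓ (all of [0,1])
  i=1: ✗ (fails at j=2)
  i=2: ✗ (fails at j=2)
  i=3: ✗ (fails at j=3)
  i=4: ✗ (fails at j=4)
  i=5: ✗ (fails at j=5)
  i=6: ✗ (fails at j=6)
  i=7: ✗ (fails at j=7)
  i=8: ✗ (fails at j=8)
  i=9: ✗ (fails at j=9)
  i=10: ✗ (fails at j=10)
  i=11: ✗ (fails at j=11)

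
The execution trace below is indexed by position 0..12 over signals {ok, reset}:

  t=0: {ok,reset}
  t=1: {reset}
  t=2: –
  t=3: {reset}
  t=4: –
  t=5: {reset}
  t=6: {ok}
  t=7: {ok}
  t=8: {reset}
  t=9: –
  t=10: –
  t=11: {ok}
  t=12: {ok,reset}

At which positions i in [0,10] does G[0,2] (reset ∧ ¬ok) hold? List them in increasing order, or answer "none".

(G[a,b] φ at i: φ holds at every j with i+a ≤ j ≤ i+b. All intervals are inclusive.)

none

Evaluate at each i in [0,10]:
  i=0: ✗ (fails at j=0)
  i=1: ✗ (fails at j=2)
  i=2: ✗ (fails at j=2)
  i=3: ✗ (fails at j=4)
  i=4: ✗ (fails at j=4)
  i=5: ✗ (fails at j=6)
  i=6: ✗ (fails at j=6)
  i=7: ✗ (fails at j=7)
  i=8: ✗ (fails at j=9)
  i=9: ✗ (fails at j=9)
  i=10: ✗ (fails at j=10)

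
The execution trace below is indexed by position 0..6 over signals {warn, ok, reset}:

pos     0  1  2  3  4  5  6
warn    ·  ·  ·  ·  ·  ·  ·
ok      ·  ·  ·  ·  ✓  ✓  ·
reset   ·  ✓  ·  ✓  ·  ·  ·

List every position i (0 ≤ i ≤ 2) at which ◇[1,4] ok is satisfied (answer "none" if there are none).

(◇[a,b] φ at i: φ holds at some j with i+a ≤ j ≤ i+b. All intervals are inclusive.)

0, 1, 2

Evaluate at each i in [0,2]:
  i=0: ✓ (witness j=4)
  i=1: ✓ (witness j=4)
  i=2: ✓ (witness j=4)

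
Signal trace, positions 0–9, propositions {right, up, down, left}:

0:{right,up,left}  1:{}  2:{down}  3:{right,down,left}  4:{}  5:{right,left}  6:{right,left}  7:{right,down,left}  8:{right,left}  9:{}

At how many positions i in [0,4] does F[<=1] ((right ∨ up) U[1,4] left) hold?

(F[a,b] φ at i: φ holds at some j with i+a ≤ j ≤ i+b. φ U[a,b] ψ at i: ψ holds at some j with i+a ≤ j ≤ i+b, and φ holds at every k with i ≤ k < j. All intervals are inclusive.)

1

Evaluate at each i in [0,4]:
  i=0: ✗ (none in [0,1])
  i=1: ✗ (none in [1,2])
  i=2: ✗ (none in [2,3])
  i=3: ✗ (none in [3,4])
  i=4: ✓ (witness j=5)
Positions where it holds: {4} → 1.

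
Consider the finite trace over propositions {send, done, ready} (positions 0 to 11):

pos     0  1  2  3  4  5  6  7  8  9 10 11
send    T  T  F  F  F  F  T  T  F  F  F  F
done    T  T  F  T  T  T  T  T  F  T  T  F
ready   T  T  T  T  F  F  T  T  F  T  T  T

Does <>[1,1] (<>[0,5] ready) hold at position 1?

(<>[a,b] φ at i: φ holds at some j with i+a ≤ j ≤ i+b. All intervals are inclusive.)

Yes

Check <>[0,5] ready at each j in [2,2]:
  j=2: holds (witness at 2)
Found at j=2 → formula holds.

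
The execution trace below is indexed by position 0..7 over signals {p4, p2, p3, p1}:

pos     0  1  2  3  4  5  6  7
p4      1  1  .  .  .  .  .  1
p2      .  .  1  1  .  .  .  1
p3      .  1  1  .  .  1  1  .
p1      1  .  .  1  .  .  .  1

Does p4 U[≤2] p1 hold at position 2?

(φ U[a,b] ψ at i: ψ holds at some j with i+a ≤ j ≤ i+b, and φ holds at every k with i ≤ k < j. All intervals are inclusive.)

Need some j in [2,4] with p1, and p4 at every k in [2,j-1].
  j=2: p1 false.
  j=3: p1 holds, but p4 fails at k=2 → not this j.
  j=4: p1 false.
No j in the window works → until fails.

False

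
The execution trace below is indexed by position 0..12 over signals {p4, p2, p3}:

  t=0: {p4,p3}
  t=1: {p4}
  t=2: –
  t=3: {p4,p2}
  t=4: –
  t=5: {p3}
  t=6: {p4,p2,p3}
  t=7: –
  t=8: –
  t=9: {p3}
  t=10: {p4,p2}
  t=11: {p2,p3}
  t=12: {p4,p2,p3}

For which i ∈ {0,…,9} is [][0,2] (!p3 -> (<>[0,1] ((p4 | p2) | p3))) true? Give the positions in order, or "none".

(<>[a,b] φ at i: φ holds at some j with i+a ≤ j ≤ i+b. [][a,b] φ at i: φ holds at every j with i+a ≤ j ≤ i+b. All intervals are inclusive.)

Evaluate at each i in [0,9]:
  i=0: ✓ (all of [0,2])
  i=1: ✓ (all of [1,3])
  i=2: ✓ (all of [2,4])
  i=3: ✓ (all of [3,5])
  i=4: ✓ (all of [4,6])
  i=5: ✗ (fails at j=7)
  i=6: ✗ (fails at j=7)
  i=7: ✗ (fails at j=7)
  i=8: ✓ (all of [8,10])
  i=9: ✓ (all of [9,11])

0, 1, 2, 3, 4, 8, 9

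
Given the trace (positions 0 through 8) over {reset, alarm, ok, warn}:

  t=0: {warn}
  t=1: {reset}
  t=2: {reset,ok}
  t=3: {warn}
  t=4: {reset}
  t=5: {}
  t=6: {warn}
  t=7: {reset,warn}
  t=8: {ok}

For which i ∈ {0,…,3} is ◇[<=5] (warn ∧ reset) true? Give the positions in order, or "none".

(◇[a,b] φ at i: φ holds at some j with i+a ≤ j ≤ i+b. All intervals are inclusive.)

Evaluate at each i in [0,3]:
  i=0: ✗ (none in [0,5])
  i=1: ✗ (none in [1,6])
  i=2: ✓ (witness j=7)
  i=3: ✓ (witness j=7)

2, 3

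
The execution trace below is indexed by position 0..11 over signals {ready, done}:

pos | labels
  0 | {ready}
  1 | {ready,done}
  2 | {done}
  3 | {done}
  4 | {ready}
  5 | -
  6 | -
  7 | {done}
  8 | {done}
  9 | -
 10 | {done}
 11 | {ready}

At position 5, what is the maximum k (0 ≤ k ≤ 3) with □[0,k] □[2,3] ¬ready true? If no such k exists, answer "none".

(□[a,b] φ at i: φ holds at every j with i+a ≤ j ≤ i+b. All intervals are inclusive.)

2

□[2,3] ¬ready must hold from j=5 onward; find where it first fails.
  j=5: holds
  j=6: holds
  j=7: holds
  j=8: fails
Holds on [5,7], so largest k = 2.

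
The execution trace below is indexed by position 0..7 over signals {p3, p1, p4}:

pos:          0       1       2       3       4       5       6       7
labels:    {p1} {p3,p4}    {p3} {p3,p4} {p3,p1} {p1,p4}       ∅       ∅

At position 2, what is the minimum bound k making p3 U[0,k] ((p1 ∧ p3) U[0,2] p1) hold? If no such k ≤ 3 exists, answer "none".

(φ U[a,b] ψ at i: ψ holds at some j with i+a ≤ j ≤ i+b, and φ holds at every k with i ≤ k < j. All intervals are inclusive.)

Need earliest j ≥ 2 with ((p1 ∧ p3) U[0,2] p1), and p3 at every k in [2,j-1].
  j=2: rhs fails.
  j=3: rhs fails.
  j=4: rhs holds; lhs holds on [2,3]. k = 2.

2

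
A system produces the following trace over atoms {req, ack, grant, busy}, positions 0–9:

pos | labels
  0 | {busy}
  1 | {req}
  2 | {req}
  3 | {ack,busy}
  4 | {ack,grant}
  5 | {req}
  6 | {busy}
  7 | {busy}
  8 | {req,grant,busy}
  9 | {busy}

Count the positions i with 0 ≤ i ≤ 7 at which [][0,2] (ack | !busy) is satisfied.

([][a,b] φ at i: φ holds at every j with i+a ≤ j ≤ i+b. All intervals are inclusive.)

Evaluate at each i in [0,7]:
  i=0: ✗ (fails at j=0)
  i=1: ✓ (all of [1,3])
  i=2: ✓ (all of [2,4])
  i=3: ✓ (all of [3,5])
  i=4: ✗ (fails at j=6)
  i=5: ✗ (fails at j=6)
  i=6: ✗ (fails at j=6)
  i=7: ✗ (fails at j=7)
Positions where it holds: {1, 2, 3} → 3.

3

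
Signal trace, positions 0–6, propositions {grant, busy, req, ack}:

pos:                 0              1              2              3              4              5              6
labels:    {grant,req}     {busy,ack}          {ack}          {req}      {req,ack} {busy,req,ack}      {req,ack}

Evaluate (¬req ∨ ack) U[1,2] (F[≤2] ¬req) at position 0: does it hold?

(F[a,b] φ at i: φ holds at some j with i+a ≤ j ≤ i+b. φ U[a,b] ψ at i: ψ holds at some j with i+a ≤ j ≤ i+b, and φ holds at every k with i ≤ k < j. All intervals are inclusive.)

Does not hold

Need some j in [1,2] with F[≤2] ¬req, and (¬req ∨ ack) at every k in [0,j-1].
  j=1: F[≤2] ¬req holds, but (¬req ∨ ack) fails at k=0 → not this j.
  j=2: F[≤2] ¬req holds, but (¬req ∨ ack) fails at k=0 → not this j.
No j in the window works → until fails.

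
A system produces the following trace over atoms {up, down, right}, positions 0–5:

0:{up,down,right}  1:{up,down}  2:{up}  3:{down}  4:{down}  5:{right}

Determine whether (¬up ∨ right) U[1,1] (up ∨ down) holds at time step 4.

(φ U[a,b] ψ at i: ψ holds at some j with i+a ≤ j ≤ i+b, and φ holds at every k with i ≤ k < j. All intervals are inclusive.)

False

Need some j in [5,5] with (up ∨ down), and (¬up ∨ right) at every k in [4,j-1].
  j=5: (up ∨ down) false.
No j in the window works → until fails.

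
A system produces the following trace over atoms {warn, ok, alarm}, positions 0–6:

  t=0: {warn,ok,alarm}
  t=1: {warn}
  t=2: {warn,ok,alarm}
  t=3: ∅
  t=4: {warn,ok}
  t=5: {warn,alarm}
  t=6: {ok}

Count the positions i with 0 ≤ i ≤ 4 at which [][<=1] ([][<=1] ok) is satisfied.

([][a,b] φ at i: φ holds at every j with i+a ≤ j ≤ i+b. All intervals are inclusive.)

0

Evaluate at each i in [0,4]:
  i=0: ✗ (fails at j=0)
  i=1: ✗ (fails at j=1)
  i=2: ✗ (fails at j=2)
  i=3: ✗ (fails at j=3)
  i=4: ✗ (fails at j=4)
Positions where it holds: {} → 0.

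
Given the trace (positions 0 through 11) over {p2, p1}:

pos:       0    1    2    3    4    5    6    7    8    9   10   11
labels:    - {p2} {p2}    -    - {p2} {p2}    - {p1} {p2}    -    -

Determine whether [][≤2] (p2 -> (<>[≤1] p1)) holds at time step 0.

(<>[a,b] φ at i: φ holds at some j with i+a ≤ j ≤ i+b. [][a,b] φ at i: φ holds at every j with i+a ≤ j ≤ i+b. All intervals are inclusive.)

Check (p2 -> (<>[≤1] p1)) at every j in [0,2]:
  j=0: antecedent false → ✓
  j=1: antecedent true; consequent fails (none in [1,2]) → ✗
  j=2: antecedent true; consequent fails (none in [2,3]) → ✗
Fails at j=1 → formula fails.

No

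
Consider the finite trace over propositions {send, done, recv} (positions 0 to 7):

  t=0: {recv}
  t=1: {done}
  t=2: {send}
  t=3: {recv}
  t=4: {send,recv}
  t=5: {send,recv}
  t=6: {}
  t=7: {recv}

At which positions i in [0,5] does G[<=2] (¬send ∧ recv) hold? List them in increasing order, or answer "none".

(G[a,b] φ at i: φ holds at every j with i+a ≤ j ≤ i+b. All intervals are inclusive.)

Evaluate at each i in [0,5]:
  i=0: ✗ (fails at j=1)
  i=1: ✗ (fails at j=1)
  i=2: ✗ (fails at j=2)
  i=3: ✗ (fails at j=4)
  i=4: ✗ (fails at j=4)
  i=5: ✗ (fails at j=5)

none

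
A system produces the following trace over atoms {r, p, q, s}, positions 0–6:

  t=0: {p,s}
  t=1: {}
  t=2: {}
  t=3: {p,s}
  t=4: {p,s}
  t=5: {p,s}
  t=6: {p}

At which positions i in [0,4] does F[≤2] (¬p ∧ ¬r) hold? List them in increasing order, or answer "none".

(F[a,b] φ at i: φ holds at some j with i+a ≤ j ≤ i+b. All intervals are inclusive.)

0, 1, 2

Evaluate at each i in [0,4]:
  i=0: ✓ (witness j=1)
  i=1: ✓ (witness j=1)
  i=2: ✓ (witness j=2)
  i=3: ✗ (none in [3,5])
  i=4: ✗ (none in [4,6])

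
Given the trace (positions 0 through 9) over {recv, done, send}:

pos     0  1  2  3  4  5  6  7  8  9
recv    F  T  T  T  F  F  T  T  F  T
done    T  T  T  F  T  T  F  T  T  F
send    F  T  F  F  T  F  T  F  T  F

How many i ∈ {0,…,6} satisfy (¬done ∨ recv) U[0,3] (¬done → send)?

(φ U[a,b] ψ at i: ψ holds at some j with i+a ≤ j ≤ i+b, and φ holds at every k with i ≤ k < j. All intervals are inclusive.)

Evaluate at each i in [0,6]:
  i=0: ✓ (rhs at j=0)
  i=1: ✓ (rhs at j=1)
  i=2: ✓ (rhs at j=2)
  i=3: ✓ (rhs at j=4; lhs holds on [3,3])
  i=4: ✓ (rhs at j=4)
  i=5: ✓ (rhs at j=5)
  i=6: ✓ (rhs at j=6)
Positions where it holds: {0, 1, 2, 3, 4, 5, 6} → 7.

7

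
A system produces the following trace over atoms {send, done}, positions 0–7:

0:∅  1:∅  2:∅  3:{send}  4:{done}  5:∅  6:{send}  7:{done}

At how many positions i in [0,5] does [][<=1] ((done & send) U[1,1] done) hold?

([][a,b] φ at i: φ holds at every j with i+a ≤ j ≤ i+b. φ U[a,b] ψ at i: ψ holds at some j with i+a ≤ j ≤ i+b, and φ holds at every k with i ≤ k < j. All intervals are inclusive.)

Evaluate at each i in [0,5]:
  i=0: ✗ (fails at j=0)
  i=1: ✗ (fails at j=1)
  i=2: ✗ (fails at j=2)
  i=3: ✗ (fails at j=3)
  i=4: ✗ (fails at j=4)
  i=5: ✗ (fails at j=5)
Positions where it holds: {} → 0.

0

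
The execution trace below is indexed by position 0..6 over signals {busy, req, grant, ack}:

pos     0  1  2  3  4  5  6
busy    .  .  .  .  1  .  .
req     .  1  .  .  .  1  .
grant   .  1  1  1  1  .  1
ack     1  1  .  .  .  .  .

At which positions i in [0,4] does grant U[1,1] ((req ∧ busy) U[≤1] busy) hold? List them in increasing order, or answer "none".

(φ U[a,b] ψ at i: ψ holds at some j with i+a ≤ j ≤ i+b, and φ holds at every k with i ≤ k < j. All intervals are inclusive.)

3

Evaluate at each i in [0,4]:
  i=0: ✗ (no rhs in [1,1])
  i=1: ✗ (no rhs in [2,2])
  i=2: ✗ (no rhs in [3,3])
  i=3: ✓ (rhs at j=4; lhs holds on [3,3])
  i=4: ✗ (no rhs in [5,5])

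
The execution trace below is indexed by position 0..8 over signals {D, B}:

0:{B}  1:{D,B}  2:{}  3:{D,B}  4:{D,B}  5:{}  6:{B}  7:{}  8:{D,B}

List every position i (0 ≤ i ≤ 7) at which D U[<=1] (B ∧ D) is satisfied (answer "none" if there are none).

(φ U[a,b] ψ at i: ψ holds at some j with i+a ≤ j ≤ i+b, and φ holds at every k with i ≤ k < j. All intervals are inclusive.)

1, 3, 4

Evaluate at each i in [0,7]:
  i=0: ✗ (lhs fails at k=0 before rhs at j=1)
  i=1: ✓ (rhs at j=1)
  i=2: ✗ (lhs fails at k=2 before rhs at j=3)
  i=3: ✓ (rhs at j=3)
  i=4: ✓ (rhs at j=4)
  i=5: ✗ (no rhs in [5,6])
  i=6: ✗ (no rhs in [6,7])
  i=7: ✗ (lhs fails at k=7 before rhs at j=8)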